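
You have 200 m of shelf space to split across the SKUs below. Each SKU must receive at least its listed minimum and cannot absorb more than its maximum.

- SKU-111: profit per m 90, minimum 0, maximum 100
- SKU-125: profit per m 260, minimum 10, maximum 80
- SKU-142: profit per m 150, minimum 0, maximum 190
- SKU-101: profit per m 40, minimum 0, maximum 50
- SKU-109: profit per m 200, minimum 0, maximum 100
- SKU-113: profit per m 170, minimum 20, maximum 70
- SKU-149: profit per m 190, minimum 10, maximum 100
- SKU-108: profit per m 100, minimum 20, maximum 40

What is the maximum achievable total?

Meeting every minimum uses 0+10+0+0+0+20+10+20 = 60 m, leaving 140.
Rank by profit per m: SKU-125 260 > SKU-109 200 > SKU-149 190 > SKU-113 170 > SKU-142 150 > SKU-108 100 > SKU-111 90 > SKU-101 40.
SKU-125: +70 to 80 (cap) ; 70 left.
SKU-109: +70 (room for 100) → 70. Pool exhausted.
Total = 260×80 + 200×70 + 170×20 + 190×10 + 100×20 = 42100.

42100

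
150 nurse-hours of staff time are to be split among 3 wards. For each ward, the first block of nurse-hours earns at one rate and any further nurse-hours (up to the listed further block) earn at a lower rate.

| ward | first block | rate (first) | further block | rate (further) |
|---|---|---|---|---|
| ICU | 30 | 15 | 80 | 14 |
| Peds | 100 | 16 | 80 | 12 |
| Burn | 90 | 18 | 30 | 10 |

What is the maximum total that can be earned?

Rank every tier by rate: Burn/first 18 > Peds/first 16 > ICU/first 15 > ICU/second 14 > Peds/second 12 > Burn/second 10.
Fill Burn first block (90 at 18) → 60 left.
Peds/first: +60 of 100 at 16; pool empty.
Total = 18×90 + 16×60 = 2580.

2580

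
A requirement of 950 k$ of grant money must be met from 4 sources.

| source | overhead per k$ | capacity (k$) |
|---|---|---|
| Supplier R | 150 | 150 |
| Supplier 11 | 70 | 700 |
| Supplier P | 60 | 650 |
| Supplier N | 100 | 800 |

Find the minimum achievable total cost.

60000

Fill from the cheapest source first.
Supplier P at 60: take all 650 k$ ; 300 still needed.
Supplier 11 (70): take the remaining 300 ; done.
Supplier N, Supplier R: unused.
Cost = 650×60 + 300×70 = 60000.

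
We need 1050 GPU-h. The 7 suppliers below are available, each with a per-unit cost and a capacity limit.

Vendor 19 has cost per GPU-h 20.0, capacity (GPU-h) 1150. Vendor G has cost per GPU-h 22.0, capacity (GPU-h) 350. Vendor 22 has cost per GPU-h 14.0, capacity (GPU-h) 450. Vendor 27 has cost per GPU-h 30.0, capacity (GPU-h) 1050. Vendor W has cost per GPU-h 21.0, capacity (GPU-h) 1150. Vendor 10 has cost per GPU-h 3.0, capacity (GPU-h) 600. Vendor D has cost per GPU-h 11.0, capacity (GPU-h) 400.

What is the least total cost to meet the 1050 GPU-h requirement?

6900

Fill from the cheapest supplier first.
Take 600 from Vendor 10 at 3.0 ; need 450 more.
Vendor D at 11.0: take all 400 GPU-h ; 50 still needed.
Vendor 22 (14.0): take the remaining 50 ; done.
Vendor 19, Vendor W, Vendor G, Vendor 27: unused.
Cost = 600×3.0 + 400×11.0 + 50×14.0 = 6900.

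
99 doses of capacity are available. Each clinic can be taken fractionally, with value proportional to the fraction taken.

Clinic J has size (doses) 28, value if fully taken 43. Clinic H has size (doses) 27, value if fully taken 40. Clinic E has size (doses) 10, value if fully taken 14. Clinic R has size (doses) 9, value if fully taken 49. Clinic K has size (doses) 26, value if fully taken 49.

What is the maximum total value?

Best value per unit of size first: Clinic R 49/9≈5.44, Clinic K 49/26≈1.88, Clinic J 43/28≈1.54, Clinic H 40/27≈1.48, Clinic E 14/10≈1.4.
All 9 doses of Clinic R fit (value 49) → 90 remain.
All 26 doses of Clinic K fit (value 49) → 64 remain.
Clinic J: take in full, 28 doses for value 43 → 36 left.
Clinic H: take in full, 27 doses for value 40 → 9 left.
Only 9 doses remain; take 9/10 of Clinic E for value 14×9/10 = 12.6.
Total value = 193.6.

193.6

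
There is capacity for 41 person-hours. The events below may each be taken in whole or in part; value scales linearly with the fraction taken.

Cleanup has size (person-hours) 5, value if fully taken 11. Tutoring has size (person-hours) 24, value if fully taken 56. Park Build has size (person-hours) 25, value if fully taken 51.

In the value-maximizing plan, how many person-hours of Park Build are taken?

Best value per unit of size first: Tutoring 56/24≈2.33, Cleanup 11/5≈2.2, Park Build 51/25≈2.04.
Take all of Tutoring (24 person-hours, value 56) → 17 person-hours left.
Take all of Cleanup (5 person-hours, value 11) → 12 person-hours left.
12 person-hours left: a 12/25 share of Park Build gives 51×12/25 = 24.48.

12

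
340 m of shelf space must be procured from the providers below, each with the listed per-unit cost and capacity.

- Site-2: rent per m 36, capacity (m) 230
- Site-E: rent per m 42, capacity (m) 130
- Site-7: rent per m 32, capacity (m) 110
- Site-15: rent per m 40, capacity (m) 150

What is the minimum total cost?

11800

Use providers in increasing cost order.
Site-7 at 32: take all 110 m — 230 still needed.
Site-2 at 36: take all 230 m — 0 still needed.
Site-15, Site-E: unused.
Cost = 110×32 + 230×36 = 11800.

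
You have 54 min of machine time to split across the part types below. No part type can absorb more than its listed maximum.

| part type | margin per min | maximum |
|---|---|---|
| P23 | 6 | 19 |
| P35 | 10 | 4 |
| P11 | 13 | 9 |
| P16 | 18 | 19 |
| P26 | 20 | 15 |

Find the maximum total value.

Order the part types by margin per min: P26 20 > P16 18 > P11 13 > P35 10 > P23 6.
Give P26 15 to hit its cap of 15 ; 39 left.
P16 takes 19 to reach its cap of 19 ; 20 left.
P11: +9 to 9 (cap) ; 11 left.
Give P35 4 to hit its cap of 4 ; 7 left.
P23 has room for 19 but only 7 remain, so it gets 7.
Total = 6×7 + 10×4 + 13×9 + 18×19 + 20×15 = 841.

841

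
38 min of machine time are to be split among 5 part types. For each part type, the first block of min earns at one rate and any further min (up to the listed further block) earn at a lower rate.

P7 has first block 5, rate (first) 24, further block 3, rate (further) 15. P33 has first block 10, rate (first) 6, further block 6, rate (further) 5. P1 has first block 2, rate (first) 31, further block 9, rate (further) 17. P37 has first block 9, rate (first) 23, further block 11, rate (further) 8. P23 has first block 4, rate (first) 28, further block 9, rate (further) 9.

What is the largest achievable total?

753

Treat each block as its own option and order by rate: P1/tier1 31 > P23/tier1 28 > P7/tier1 24 > P37/tier1 23 > P1/tier2 17 > P7/tier2 15 > P23/tier2 9 > P37/tier2 8 > P33/tier1 6 > P33/tier2 5.
Fill P1 tier1 block (2 at 31) — 36 left.
P23 tier1 at 28: fill all 4 — 32 left.
Fill P7 tier1 block (5 at 24) — 27 left.
Fill P37 tier1 block (9 at 23) — 18 left.
P1/tier2 (17): +9 — 9 left.
P7/tier2 (15): +3 — 6 left.
P23/tier2: +6 of 9 at 9; pool empty.
Total = 31×2 + 28×4 + 24×5 + 23×9 + 17×9 + 15×3 + 9×6 = 753.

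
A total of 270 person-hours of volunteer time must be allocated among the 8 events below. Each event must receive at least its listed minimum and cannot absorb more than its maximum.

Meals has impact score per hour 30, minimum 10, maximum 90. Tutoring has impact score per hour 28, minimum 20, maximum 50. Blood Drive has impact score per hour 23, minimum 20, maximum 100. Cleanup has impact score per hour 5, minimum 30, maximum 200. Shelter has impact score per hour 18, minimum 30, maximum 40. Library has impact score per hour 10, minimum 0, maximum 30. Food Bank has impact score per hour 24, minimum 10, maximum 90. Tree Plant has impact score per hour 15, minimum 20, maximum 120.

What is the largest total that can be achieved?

6270

Meeting every minimum uses 10+20+20+30+30+0+10+20 = 140 person-hours, leaving 130.
Highest impact score per hour first: Meals 30 > Tutoring 28 > Food Bank 24 > Blood Drive 23 > Shelter 18 > Tree Plant 15 > Library 10 > Cleanup 5.
Meals takes 80 more to reach its cap of 90 — 50 left.
Tutoring takes 30 more to reach its cap of 50 — 20 left.
Food Bank: +20 (room for 80) → 30. Pool exhausted.
Total = 30×90 + 28×50 + 23×20 + 5×30 + 18×30 + 24×30 + 15×20 = 6270.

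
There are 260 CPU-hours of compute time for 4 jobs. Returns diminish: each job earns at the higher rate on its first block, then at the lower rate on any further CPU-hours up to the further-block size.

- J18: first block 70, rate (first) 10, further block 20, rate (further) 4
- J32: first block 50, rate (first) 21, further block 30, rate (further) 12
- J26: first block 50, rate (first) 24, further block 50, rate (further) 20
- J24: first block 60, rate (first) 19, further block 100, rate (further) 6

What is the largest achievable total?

4950

Treat each block as its own option and order by rate: J26/T1 24 > J32/T1 21 > J26/T2 20 > J24/T1 19 > J32/T2 12 > J18/T1 10 > J24/T2 6 > J18/T2 4.
J26/T1 (24): +50 — 210 left.
Fill J32 T1 block (50 at 21) — 160 left.
J26 T2 at 20: fill all 50 — 110 left.
J24/T1 (19): +60 — 50 left.
J32/T2 (12): +30 — 20 left.
J18 T1 at 10: only 20 left, fill 20.
Total = 24×50 + 21×50 + 20×50 + 19×60 + 12×30 + 10×20 = 4950.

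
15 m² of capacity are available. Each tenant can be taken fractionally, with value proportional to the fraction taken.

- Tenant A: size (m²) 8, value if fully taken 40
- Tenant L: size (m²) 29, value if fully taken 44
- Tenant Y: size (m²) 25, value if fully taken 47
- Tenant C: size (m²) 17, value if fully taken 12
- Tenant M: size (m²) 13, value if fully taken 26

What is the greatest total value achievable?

54

Sort by value density: Tenant A 40/8≈5, Tenant M 26/13≈2, Tenant Y 47/25≈1.88, Tenant L 44/29≈1.52, Tenant C 12/17≈0.706.
Tenant A: take in full, 8 m² for value 40 ; 7 left.
Fill the last 7 m² with part of Tenant M: 7/13 of it earns 14.
Total value = 54.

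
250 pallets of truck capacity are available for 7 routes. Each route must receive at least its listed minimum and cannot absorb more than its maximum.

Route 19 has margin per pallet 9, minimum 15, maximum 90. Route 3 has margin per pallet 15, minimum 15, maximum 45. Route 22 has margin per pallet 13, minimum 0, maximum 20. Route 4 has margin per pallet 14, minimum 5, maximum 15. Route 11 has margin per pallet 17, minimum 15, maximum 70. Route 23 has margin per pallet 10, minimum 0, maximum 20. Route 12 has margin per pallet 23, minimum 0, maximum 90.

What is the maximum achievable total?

4475

Meeting every minimum uses 15+15+0+5+15+0+0 = 50 pallets, leaving 200.
Order the routes by margin per pallet: Route 12 23 > Route 11 17 > Route 3 15 > Route 4 14 > Route 22 13 > Route 23 10 > Route 19 9.
Route 12 takes 90 more to reach its cap of 90 — 110 left.
Route 11 takes 55 more to reach its cap of 70 — 55 left.
Route 3: +30 to 45 (cap) — 25 left.
Give Route 4 10 more to hit its cap of 15 — 15 left.
Only 15 left; Route 22 takes them to reach 15.
Total = 9×15 + 15×45 + 13×15 + 14×15 + 17×70 + 23×90 = 4475.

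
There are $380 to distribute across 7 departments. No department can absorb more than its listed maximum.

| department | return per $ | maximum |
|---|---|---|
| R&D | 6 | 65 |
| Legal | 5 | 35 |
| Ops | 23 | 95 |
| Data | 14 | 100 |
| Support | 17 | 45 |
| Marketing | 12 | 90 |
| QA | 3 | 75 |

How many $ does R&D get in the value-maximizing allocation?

50

Rank by return per $: Ops 23 > Support 17 > Data 14 > Marketing 12 > R&D 6 > Legal 5 > QA 3.
Ops: +95 to 95 (cap) → 285 left.
Support: +45 to 45 (cap) → 240 left.
Give Data 100 to hit its cap of 100 → 140 left.
Marketing takes 90 to reach its cap of 90 → 50 left.
R&D has room for 65 but only 50 remain, so it gets 50.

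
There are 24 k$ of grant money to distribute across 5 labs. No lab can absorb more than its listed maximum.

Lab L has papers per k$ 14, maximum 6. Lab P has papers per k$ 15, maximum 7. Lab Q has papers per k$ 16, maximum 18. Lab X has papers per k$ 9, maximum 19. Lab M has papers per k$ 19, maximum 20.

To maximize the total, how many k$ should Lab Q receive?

4

Order the labs by papers per k$: Lab M 19 > Lab Q 16 > Lab P 15 > Lab L 14 > Lab X 9.
Give Lab M 20 to hit its cap of 20 ; 4 left.
Lab Q: +4 (room for 18) → 4. Pool exhausted.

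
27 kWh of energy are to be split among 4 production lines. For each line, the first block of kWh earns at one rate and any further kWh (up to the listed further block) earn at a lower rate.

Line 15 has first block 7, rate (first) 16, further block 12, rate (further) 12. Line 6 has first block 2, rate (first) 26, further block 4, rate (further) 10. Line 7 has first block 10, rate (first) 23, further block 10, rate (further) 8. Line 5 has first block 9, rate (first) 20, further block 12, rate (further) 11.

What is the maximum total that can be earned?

Rank every tier by rate: Line 6/T1 26 > Line 7/T1 23 > Line 5/T1 20 > Line 15/T1 16 > Line 15/T2 12 > Line 5/T2 11 > Line 6/T2 10 > Line 7/T2 8.
Line 6/T1 (26): +2 ; 25 left.
Line 7 T1 at 23: fill all 10 ; 15 left.
Line 5/T1 (20): +9 ; 6 left.
Line 15 T1 at 16: only 6 left, fill 6.
Total = 26×2 + 23×10 + 20×9 + 16×6 = 558.

558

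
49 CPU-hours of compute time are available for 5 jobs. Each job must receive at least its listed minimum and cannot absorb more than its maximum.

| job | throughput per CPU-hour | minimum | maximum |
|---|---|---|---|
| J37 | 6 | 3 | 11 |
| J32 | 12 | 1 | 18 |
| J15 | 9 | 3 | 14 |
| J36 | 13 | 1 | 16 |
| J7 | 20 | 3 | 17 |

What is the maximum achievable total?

Meeting every minimum uses 3+1+3+1+3 = 11 CPU-hours, leaving 38.
Order the jobs by throughput per CPU-hour: J7 20 > J36 13 > J32 12 > J15 9 > J37 6.
J7: +14 to 17 (cap) ; 24 left.
J36 takes 15 more to reach its cap of 16 ; 9 left.
J32: +9 (room for 17) → 10. Pool exhausted.
Total = 6×3 + 12×10 + 9×3 + 13×16 + 20×17 = 713.

713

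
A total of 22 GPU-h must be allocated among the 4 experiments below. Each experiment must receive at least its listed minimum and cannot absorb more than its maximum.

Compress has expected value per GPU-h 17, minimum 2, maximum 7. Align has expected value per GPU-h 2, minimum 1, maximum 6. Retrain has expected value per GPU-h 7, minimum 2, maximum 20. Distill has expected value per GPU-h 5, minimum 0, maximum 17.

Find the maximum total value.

219

Meeting every minimum uses 2+1+2+0 = 5 GPU-h, leaving 17.
Highest expected value per GPU-h first: Compress 17 > Retrain 7 > Distill 5 > Align 2.
Compress takes 5 more to reach its cap of 7 ; 12 left.
Only 12 left; Retrain takes them to reach 14.
Total = 17×7 + 2×1 + 7×14 = 219.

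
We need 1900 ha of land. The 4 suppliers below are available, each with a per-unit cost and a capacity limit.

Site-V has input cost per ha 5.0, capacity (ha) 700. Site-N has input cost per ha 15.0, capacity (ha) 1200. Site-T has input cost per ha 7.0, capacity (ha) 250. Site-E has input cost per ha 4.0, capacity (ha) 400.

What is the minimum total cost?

Fill from the cheapest supplier first.
Site-E (4.0): use full 400 ; 1500 ha to go.
Take 700 from Site-V at 5.0 ; need 800 more.
Site-T (7.0): use full 250 ; 550 ha to go.
Take 550 from Site-N at 15.0 to finish.
Cost = 400×4.0 + 700×5.0 + 250×7.0 + 550×15.0 = 15100.

15100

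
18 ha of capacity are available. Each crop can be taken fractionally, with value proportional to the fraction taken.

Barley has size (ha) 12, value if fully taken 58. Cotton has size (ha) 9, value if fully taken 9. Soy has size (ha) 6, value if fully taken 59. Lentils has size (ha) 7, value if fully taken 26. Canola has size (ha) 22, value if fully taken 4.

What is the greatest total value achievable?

Sort by value density: Soy 59/6≈9.83, Barley 58/12≈4.83, Lentils 26/7≈3.71, Cotton 9/9≈1, Canola 4/22≈0.182.
Soy: take in full, 6 ha for value 59 → 12 left.
Take all of Barley (12 ha, value 58) → 0 ha left.
Total value = 117.

117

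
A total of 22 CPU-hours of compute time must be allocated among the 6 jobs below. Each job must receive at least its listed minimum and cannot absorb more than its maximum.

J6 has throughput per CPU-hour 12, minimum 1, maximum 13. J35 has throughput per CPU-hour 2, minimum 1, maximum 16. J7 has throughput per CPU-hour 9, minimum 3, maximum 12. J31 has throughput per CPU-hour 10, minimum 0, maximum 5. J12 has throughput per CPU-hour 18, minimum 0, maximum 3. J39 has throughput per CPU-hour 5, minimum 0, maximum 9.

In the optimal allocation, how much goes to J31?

2

Meeting every minimum uses 1+1+3+0+0+0 = 5 CPU-hours, leaving 17.
Highest throughput per CPU-hour first: J12 18 > J6 12 > J31 10 > J7 9 > J39 5 > J35 2.
Give J12 3 more to hit its cap of 3 ; 14 left.
J6 takes 12 more to reach its cap of 13 ; 2 left.
J31 has room for 5 more but only 2 remain, so it gets 2.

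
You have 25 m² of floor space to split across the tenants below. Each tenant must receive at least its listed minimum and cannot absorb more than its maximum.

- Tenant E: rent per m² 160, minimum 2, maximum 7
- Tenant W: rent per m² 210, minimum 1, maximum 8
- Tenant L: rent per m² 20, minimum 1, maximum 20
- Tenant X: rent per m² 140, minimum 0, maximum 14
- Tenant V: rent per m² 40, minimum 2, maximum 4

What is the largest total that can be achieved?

3880

Meeting every minimum uses 2+1+1+0+2 = 6 m², leaving 19.
Order the tenants by rent per m²: Tenant W 210 > Tenant E 160 > Tenant X 140 > Tenant V 40 > Tenant L 20.
Tenant W: +7 to 8 (cap) ; 12 left.
Give Tenant E 5 more to hit its cap of 7 ; 7 left.
Tenant X has room for 14 more but only 7 remain, so it gets 7.
Total = 160×7 + 210×8 + 20×1 + 140×7 + 40×2 = 3880.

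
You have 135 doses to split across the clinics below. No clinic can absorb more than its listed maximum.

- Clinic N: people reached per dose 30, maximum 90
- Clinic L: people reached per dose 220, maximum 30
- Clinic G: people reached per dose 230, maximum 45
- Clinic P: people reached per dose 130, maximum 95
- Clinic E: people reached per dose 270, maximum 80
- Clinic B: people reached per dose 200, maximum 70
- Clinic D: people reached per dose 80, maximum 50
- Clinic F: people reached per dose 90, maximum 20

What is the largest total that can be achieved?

34150

Highest people reached per dose first: Clinic E 270 > Clinic G 230 > Clinic L 220 > Clinic B 200 > Clinic P 130 > Clinic F 90 > Clinic D 80 > Clinic N 30.
Give Clinic E 80 to hit its cap of 80 — 55 left.
Clinic G: +45 to 45 (cap) — 10 left.
Clinic L: +10 (room for 30) → 10. Pool exhausted.
Total = 220×10 + 230×45 + 270×80 = 34150.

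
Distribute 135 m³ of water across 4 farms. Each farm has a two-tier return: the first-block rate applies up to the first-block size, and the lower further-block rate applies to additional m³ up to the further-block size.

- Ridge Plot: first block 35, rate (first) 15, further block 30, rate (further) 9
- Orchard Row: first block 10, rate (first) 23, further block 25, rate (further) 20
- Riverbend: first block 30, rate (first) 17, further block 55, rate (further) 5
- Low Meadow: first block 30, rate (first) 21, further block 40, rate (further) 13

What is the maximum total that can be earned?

Rank every tier by rate: Orchard Row/T1 23 > Low Meadow/T1 21 > Orchard Row/T2 20 > Riverbend/T1 17 > Ridge Plot/T1 15 > Low Meadow/T2 13 > Ridge Plot/T2 9 > Riverbend/T2 5.
Orchard Row/T1 (23): +10 — 125 left.
Fill Low Meadow T1 block (30 at 21) — 95 left.
Fill Orchard Row T2 block (25 at 20) — 70 left.
Riverbend T1 at 17: fill all 30 — 40 left.
Ridge Plot/T1 (15): +35 — 5 left.
5 remain; put them into Low Meadow T2 at 13.
Total = 23×10 + 21×30 + 20×25 + 17×30 + 15×35 + 13×5 = 2460.

2460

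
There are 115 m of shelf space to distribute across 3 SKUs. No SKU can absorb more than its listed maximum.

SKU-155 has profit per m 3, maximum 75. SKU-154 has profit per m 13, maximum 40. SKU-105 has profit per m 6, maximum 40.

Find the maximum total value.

Rank by profit per m: SKU-154 13 > SKU-105 6 > SKU-155 3.
SKU-154 takes 40 to reach its cap of 40 — 75 left.
SKU-105: +40 to 40 (cap) — 35 left.
SKU-155 has room for 75 but only 35 remain, so it gets 35.
Total = 3×35 + 13×40 + 6×40 = 865.

865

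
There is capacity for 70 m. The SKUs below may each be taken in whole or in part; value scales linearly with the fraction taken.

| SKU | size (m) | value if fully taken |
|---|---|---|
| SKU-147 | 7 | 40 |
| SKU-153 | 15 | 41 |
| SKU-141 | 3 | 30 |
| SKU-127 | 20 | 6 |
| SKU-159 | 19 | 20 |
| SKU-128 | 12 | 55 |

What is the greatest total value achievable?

Sort by value density: SKU-141 30/3≈10, SKU-147 40/7≈5.71, SKU-128 55/12≈4.58, SKU-153 41/15≈2.73, SKU-159 20/19≈1.05, SKU-127 6/20≈0.3.
All 3 m of SKU-141 fit (value 30) — 67 remain.
Take all of SKU-147 (7 m, value 40) — 60 m left.
Take all of SKU-128 (12 m, value 55) — 48 m left.
All 15 m of SKU-153 fit (value 41) — 33 remain.
Take all of SKU-159 (19 m, value 20) — 14 m left.
Fill the last 14 m with part of SKU-127: 14/20 of it earns 4.2.
Total value = 190.2.

190.2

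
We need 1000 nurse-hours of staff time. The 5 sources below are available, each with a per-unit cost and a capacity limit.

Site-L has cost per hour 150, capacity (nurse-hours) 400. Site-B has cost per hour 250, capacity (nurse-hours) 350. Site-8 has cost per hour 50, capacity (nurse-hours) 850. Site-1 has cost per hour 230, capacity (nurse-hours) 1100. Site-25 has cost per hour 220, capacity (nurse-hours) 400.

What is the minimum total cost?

Use sources in increasing cost order.
Site-8 at 50: take all 850 nurse-hours — 150 still needed.
Site-L (150): take the remaining 150 — done.
Site-25, Site-1, Site-B: unused.
Cost = 850×50 + 150×150 = 65000.

65000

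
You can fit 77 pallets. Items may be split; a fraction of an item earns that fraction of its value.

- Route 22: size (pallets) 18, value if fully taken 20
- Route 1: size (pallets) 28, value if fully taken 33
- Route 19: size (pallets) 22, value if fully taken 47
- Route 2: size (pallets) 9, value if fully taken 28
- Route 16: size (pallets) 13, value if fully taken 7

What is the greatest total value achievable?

Best value per unit of size first: Route 2 28/9≈3.11, Route 19 47/22≈2.14, Route 1 33/28≈1.18, Route 22 20/18≈1.11, Route 16 7/13≈0.538.
All 9 pallets of Route 2 fit (value 28) — 68 remain.
Take all of Route 19 (22 pallets, value 47) — 46 pallets left.
Take all of Route 1 (28 pallets, value 33) — 18 pallets left.
Take all of Route 22 (18 pallets, value 20) — 0 pallets left.
Total value = 128.

128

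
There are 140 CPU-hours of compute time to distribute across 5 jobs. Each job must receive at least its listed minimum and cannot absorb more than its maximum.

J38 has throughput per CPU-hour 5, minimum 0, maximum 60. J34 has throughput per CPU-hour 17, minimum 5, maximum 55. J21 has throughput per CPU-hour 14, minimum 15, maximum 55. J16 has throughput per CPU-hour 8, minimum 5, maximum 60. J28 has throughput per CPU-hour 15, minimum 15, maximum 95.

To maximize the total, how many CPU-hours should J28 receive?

65

Meeting every minimum uses 0+5+15+5+15 = 40 CPU-hours, leaving 100.
Rank by throughput per CPU-hour: J34 17 > J28 15 > J21 14 > J16 8 > J38 5.
J34 takes 50 more to reach its cap of 55 — 50 left.
J28 has room for 80 more but only 50 remain, so it gets 65.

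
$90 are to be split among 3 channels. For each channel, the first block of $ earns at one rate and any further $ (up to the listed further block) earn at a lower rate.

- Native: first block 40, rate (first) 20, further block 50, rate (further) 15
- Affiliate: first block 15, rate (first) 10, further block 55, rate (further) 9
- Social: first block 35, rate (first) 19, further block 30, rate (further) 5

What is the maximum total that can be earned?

Order all 6 blocks by rate: Native/first 20 > Social/first 19 > Native/second 15 > Affiliate/first 10 > Affiliate/second 9 > Social/second 5.
Native/first (20): +40 — 50 left.
Social/first (19): +35 — 15 left.
Native second at 15: only 15 left, fill 15.
Total = 20×40 + 19×35 + 15×15 = 1690.

1690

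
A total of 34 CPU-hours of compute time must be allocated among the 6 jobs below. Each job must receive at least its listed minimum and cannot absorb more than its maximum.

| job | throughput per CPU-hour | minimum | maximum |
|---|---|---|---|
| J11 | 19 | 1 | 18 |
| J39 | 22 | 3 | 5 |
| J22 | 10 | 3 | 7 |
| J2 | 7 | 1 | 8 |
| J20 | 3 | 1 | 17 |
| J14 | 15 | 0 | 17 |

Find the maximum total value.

582

Meeting every minimum uses 1+3+3+1+1+0 = 9 CPU-hours, leaving 25.
Highest throughput per CPU-hour first: J39 22 > J11 19 > J14 15 > J22 10 > J2 7 > J20 3.
J39 takes 2 more to reach its cap of 5 → 23 left.
J11 takes 17 more to reach its cap of 18 → 6 left.
J14: +6 (room for 17) → 6. Pool exhausted.
Total = 19×18 + 22×5 + 10×3 + 7×1 + 3×1 + 15×6 = 582.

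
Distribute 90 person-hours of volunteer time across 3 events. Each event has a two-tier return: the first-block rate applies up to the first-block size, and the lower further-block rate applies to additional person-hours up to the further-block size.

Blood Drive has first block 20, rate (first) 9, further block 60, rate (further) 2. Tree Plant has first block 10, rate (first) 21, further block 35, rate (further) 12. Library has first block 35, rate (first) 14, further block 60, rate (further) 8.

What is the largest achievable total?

1210

Rank every tier by rate: Tree Plant/T1 21 > Library/T1 14 > Tree Plant/T2 12 > Blood Drive/T1 9 > Library/T2 8 > Blood Drive/T2 2.
Fill Tree Plant T1 block (10 at 21) — 80 left.
Fill Library T1 block (35 at 14) — 45 left.
Fill Tree Plant T2 block (35 at 12) — 10 left.
10 remain; put them into Blood Drive T1 at 9.
Total = 21×10 + 14×35 + 12×35 + 9×10 = 1210.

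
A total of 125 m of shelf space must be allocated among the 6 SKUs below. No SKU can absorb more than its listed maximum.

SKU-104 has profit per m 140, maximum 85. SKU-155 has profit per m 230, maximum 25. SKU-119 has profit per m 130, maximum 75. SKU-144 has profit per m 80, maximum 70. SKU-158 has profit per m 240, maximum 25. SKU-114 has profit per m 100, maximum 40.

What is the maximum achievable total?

22250

Order the SKUs by profit per m: SKU-158 240 > SKU-155 230 > SKU-104 140 > SKU-119 130 > SKU-114 100 > SKU-144 80.
SKU-158: +25 to 25 (cap) — 100 left.
SKU-155: +25 to 25 (cap) — 75 left.
SKU-104 has room for 85 but only 75 remain, so it gets 75.
Total = 140×75 + 230×25 + 240×25 = 22250.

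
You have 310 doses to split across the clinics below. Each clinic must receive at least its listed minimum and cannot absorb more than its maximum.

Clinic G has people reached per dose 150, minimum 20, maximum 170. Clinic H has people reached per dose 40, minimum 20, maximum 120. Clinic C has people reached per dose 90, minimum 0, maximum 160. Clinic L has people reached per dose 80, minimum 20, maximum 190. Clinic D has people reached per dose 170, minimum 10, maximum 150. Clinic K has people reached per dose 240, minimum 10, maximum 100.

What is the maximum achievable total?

Meeting every minimum uses 20+20+0+20+10+10 = 80 doses, leaving 230.
Order the clinics by people reached per dose: Clinic K 240 > Clinic D 170 > Clinic G 150 > Clinic C 90 > Clinic L 80 > Clinic H 40.
Clinic K takes 90 more to reach its cap of 100 ; 140 left.
Clinic D: +140 to 150 (cap) ; 0 left.
Total = 150×20 + 40×20 + 80×20 + 170×150 + 240×100 = 54900.

54900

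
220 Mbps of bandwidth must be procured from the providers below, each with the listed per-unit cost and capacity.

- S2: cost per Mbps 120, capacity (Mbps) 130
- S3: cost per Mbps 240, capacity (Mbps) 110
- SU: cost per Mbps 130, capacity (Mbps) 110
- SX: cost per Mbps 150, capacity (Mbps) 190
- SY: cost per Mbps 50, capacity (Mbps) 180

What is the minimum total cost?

Fill from the cheapest provider first.
SY at 50: take all 180 Mbps → 40 still needed.
S2 (120): take the remaining 40 → done.
SU, SX, S3: unused.
Cost = 180×50 + 40×120 = 13800.

13800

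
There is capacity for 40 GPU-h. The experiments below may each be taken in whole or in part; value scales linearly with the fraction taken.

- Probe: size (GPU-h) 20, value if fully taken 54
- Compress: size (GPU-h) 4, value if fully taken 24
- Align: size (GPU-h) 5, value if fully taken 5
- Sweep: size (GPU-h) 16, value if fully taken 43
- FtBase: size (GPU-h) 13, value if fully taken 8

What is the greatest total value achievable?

121

Best value per unit of size first: Compress 24/4≈6, Probe 54/20≈2.7, Sweep 43/16≈2.69, Align 5/5≈1, FtBase 8/13≈0.615.
All 4 GPU-h of Compress fit (value 24) ; 36 remain.
All 20 GPU-h of Probe fit (value 54) ; 16 remain.
All 16 GPU-h of Sweep fit (value 43) ; 0 remain.
Total value = 121.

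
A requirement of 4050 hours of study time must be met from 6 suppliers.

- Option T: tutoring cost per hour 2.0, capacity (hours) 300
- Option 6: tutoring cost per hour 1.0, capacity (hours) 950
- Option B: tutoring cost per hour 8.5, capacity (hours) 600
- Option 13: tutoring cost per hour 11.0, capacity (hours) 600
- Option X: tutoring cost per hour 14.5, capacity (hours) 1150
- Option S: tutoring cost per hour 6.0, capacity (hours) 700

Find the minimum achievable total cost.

Fill from the cheapest supplier first.
Option 6 at 1.0: take all 950 hours — 3100 still needed.
Option T at 2.0: take all 300 hours — 2800 still needed.
Option S (6.0): use full 700 — 2100 hours to go.
Option B (8.5): use full 600 — 1500 hours to go.
Take 600 from Option 13 at 11.0 — need 900 more.
Option X (14.5): take the remaining 900 — done.
Cost = 950×1.0 + 300×2.0 + 700×6.0 + 600×8.5 + 600×11.0 + 900×14.5 = 30500.

30500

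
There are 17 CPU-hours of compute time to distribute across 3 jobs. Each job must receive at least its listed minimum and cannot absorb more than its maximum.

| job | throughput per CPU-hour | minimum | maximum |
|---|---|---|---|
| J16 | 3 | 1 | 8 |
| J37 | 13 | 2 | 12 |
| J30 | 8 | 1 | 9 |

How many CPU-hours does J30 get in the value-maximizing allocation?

Meeting every minimum uses 1+2+1 = 4 CPU-hours, leaving 13.
Order the jobs by throughput per CPU-hour: J37 13 > J30 8 > J16 3.
J37: +10 to 12 (cap) → 3 left.
J30: +3 (room for 8) → 4. Pool exhausted.

4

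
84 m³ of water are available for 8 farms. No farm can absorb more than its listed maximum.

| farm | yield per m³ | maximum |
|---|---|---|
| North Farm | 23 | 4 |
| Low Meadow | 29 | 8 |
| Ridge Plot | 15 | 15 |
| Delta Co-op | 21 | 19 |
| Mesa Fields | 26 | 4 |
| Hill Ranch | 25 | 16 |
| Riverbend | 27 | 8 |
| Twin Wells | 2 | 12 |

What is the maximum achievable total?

Order the farms by yield per m³: Low Meadow 29 > Riverbend 27 > Mesa Fields 26 > Hill Ranch 25 > North Farm 23 > Delta Co-op 21 > Ridge Plot 15 > Twin Wells 2.
Give Low Meadow 8 to hit its cap of 8 ; 76 left.
Give Riverbend 8 to hit its cap of 8 ; 68 left.
Mesa Fields: +4 to 4 (cap) ; 64 left.
Hill Ranch takes 16 to reach its cap of 16 ; 48 left.
North Farm: +4 to 4 (cap) ; 44 left.
Delta Co-op takes 19 to reach its cap of 19 ; 25 left.
Give Ridge Plot 15 to hit its cap of 15 ; 10 left.
Twin Wells: +10 (room for 12) → 10. Pool exhausted.
Total = 23×4 + 29×8 + 15×15 + 21×19 + 26×4 + 25×16 + 27×8 + 2×10 = 1688.

1688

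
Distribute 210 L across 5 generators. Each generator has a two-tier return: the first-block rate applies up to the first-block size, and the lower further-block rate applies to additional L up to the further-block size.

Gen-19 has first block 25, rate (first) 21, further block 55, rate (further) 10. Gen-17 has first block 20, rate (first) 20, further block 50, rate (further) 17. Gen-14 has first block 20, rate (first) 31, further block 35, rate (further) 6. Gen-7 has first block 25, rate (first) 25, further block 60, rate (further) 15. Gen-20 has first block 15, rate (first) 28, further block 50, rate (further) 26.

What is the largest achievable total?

Treat each block as its own option and order by rate: Gen-14/tier1 31 > Gen-20/tier1 28 > Gen-20/tier2 26 > Gen-7/tier1 25 > Gen-19/tier1 21 > Gen-17/tier1 20 > Gen-17/tier2 17 > Gen-7/tier2 15 > Gen-19/tier2 10 > Gen-14/tier2 6.
Gen-14/tier1 (31): +20 → 190 left.
Gen-20 tier1 at 28: fill all 15 → 175 left.
Gen-20 tier2 at 26: fill all 50 → 125 left.
Fill Gen-7 tier1 block (25 at 25) → 100 left.
Fill Gen-19 tier1 block (25 at 21) → 75 left.
Gen-17/tier1 (20): +20 → 55 left.
Gen-17 tier2 at 17: fill all 50 → 5 left.
Gen-7 tier2 at 15: only 5 left, fill 5.
Total = 31×20 + 28×15 + 26×50 + 25×25 + 21×25 + 20×20 + 17×50 + 15×5 = 4815.

4815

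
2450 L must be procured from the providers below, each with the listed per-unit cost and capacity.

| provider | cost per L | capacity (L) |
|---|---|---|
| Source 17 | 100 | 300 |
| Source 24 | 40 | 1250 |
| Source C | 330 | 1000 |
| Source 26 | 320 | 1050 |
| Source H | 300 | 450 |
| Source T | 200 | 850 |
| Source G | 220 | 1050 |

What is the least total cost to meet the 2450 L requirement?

Cheapest first:
Take 1250 from Source 24 at 40 — need 1200 more.
Take 300 from Source 17 at 100 — need 900 more.
Source T (200): use full 850 — 50 L to go.
Source G at 220: take 50 of its 1050 — requirement met.
Source H, Source 26, Source C: unused.
Cost = 1250×40 + 300×100 + 850×200 + 50×220 = 261000.

261000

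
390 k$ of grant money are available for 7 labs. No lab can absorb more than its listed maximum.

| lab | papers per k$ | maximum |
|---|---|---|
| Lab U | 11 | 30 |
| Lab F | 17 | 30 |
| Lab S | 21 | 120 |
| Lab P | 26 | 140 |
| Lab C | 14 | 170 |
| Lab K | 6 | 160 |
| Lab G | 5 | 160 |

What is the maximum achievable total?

Rank by papers per k$: Lab P 26 > Lab S 21 > Lab F 17 > Lab C 14 > Lab U 11 > Lab K 6 > Lab G 5.
Lab P takes 140 to reach its cap of 140 — 250 left.
Give Lab S 120 to hit its cap of 120 — 130 left.
Lab F takes 30 to reach its cap of 30 — 100 left.
Lab C has room for 170 but only 100 remain, so it gets 100.
Total = 17×30 + 21×120 + 26×140 + 14×100 = 8070.

8070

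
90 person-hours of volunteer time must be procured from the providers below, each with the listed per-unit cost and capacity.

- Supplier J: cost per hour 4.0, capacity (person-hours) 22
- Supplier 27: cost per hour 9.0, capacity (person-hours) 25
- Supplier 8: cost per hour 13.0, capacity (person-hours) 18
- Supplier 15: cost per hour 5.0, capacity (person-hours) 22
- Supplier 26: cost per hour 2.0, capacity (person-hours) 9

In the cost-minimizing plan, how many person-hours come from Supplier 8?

12

Fill from the cheapest provider first.
Supplier 26 (2.0): use full 9 ; 81 person-hours to go.
Supplier J (4.0): use full 22 ; 59 person-hours to go.
Take 22 from Supplier 15 at 5.0 ; need 37 more.
Supplier 27 at 9.0: take all 25 person-hours ; 12 still needed.
Supplier 8 at 13.0: take 12 of its 18 ; requirement met.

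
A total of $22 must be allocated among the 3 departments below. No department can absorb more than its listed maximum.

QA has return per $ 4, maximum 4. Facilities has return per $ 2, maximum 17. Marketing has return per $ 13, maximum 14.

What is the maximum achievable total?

206

Rank by return per $: Marketing 13 > QA 4 > Facilities 2.
Marketing: +14 to 14 (cap) ; 8 left.
QA takes 4 to reach its cap of 4 ; 4 left.
Facilities has room for 17 but only 4 remain, so it gets 4.
Total = 4×4 + 2×4 + 13×14 = 206.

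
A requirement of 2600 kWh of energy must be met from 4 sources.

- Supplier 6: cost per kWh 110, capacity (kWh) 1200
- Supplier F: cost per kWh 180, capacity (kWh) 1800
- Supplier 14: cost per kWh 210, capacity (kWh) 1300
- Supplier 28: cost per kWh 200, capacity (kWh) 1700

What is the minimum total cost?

384000

Use sources in increasing cost order.
Take 1200 from Supplier 6 at 110 ; need 1400 more.
Supplier F at 180: take 1400 of its 1800 ; requirement met.
Supplier 28, Supplier 14: unused.
Cost = 1200×110 + 1400×180 = 384000.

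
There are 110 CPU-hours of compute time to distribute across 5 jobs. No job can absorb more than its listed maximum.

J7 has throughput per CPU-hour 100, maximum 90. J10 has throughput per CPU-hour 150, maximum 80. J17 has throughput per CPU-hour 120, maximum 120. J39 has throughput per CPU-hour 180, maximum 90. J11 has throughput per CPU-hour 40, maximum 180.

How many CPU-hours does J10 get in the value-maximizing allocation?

20

Highest throughput per CPU-hour first: J39 180 > J10 150 > J17 120 > J7 100 > J11 40.
Give J39 90 to hit its cap of 90 ; 20 left.
Only 20 left; J10 takes them to reach 20.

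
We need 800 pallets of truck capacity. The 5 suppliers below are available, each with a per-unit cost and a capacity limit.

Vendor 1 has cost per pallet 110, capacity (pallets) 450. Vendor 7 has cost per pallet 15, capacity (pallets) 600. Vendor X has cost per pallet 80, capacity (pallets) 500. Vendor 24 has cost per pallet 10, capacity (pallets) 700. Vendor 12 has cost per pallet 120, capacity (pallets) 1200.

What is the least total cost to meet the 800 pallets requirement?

Use suppliers in increasing cost order.
Vendor 24 (10): use full 700 → 100 pallets to go.
Vendor 7 (15): take the remaining 100 → done.
Vendor X, Vendor 1, Vendor 12: unused.
Cost = 700×10 + 100×15 = 8500.

8500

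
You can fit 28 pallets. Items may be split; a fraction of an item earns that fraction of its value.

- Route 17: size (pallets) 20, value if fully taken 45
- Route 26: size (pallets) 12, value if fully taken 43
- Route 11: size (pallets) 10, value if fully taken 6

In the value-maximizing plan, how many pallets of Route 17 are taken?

16

Best value per unit of size first: Route 26 43/12≈3.58, Route 17 45/20≈2.25, Route 11 6/10≈0.6.
Take all of Route 26 (12 pallets, value 43) — 16 pallets left.
16 pallets left: a 16/20 share of Route 17 gives 45×16/20 = 36.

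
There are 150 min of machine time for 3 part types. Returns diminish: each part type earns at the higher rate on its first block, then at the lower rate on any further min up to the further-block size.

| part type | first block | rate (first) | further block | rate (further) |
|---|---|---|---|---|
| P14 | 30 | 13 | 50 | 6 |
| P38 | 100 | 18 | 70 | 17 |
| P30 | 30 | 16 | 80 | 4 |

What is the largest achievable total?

Treat each block as its own option and order by rate: P38/T1 18 > P38/T2 17 > P30/T1 16 > P14/T1 13 > P14/T2 6 > P30/T2 4.
P38 T1 at 18: fill all 100 — 50 left.
50 remain; put them into P38 T2 at 17.
Total = 18×100 + 17×50 = 2650.

2650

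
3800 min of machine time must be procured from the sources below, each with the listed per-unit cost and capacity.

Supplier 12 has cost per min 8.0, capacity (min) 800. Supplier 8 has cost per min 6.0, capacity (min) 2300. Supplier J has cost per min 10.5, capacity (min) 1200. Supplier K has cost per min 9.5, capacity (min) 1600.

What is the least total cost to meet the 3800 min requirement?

Use sources in increasing cost order.
Take 2300 from Supplier 8 at 6.0 — need 1500 more.
Supplier 12 at 8.0: take all 800 min — 700 still needed.
Take 700 from Supplier K at 9.5 to finish.
Supplier J: unused.
Cost = 2300×6.0 + 800×8.0 + 700×9.5 = 26850.

26850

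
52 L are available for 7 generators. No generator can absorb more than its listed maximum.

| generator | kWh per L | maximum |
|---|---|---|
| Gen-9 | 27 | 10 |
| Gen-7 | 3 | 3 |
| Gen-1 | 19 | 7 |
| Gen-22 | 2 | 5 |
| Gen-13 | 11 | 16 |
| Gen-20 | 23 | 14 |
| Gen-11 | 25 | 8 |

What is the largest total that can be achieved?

1068

Order the generators by kWh per L: Gen-9 27 > Gen-11 25 > Gen-20 23 > Gen-1 19 > Gen-13 11 > Gen-7 3 > Gen-22 2.
Give Gen-9 10 to hit its cap of 10 — 42 left.
Gen-11 takes 8 to reach its cap of 8 — 34 left.
Gen-20: +14 to 14 (cap) — 20 left.
Gen-1 takes 7 to reach its cap of 7 — 13 left.
Gen-13: +13 (room for 16) → 13. Pool exhausted.
Total = 27×10 + 19×7 + 11×13 + 23×14 + 25×8 = 1068.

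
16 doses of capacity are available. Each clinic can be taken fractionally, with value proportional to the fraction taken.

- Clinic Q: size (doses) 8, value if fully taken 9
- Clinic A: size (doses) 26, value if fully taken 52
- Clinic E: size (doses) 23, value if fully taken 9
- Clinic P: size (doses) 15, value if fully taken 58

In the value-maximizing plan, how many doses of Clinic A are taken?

1

Sort by value density: Clinic P 58/15≈3.87, Clinic A 52/26≈2, Clinic Q 9/8≈1.12, Clinic E 9/23≈0.391.
All 15 doses of Clinic P fit (value 58) — 1 remain.
Fill the last 1 doses with part of Clinic A: 1/26 of it earns 2.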